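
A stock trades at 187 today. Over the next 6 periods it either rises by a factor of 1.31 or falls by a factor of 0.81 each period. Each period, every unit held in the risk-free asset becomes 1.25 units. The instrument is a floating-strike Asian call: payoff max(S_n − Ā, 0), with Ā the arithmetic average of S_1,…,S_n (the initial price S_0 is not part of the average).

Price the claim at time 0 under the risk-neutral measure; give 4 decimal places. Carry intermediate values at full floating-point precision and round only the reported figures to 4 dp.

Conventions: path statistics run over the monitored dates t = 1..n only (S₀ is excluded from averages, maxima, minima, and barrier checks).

price = 72.1785

Risk-neutral up-probability p* = (R−d)/(u−d) = (1.25−0.81)/(1.31−0.81) = 0.8800; the claim prices as the p*-weighted sum of path payoffs discounted by R^6.
Enumerate all 2^6 = 64 price paths (U = up ×1.31, D = down ×0.81); each path with k up-moves has probability p*^k·(1−p*)^(6−k).
DDDDDD: Ā=95.3425, payoff=0.0000, prob=0.000003
UDDDDD: Ā=154.1958, payoff=0.0000, prob=0.000022
DUDDDD: Ā=138.6125, payoff=0.0000, prob=0.000022
UUDDDD: Ā=224.1758, payoff=0.0000, prob=0.000161
DDUDDD: Ā=125.9900, payoff=0.0000, prob=0.000022
UDUDDD: Ā=203.7616, payoff=0.0000, prob=0.000161
DUUDDD: Ā=188.1783, payoff=0.0000, prob=0.000161
UUUDDD: Ā=304.3377, payoff=0.0000, prob=0.001178
DDDUDD: Ā=115.7658, payoff=0.0000, prob=0.000022
UDDUDD: Ā=187.2261, payoff=0.0000, prob=0.000161
DUDUDD: Ā=171.6428, payoff=0.0000, prob=0.000161
UUDUDD: Ā=277.5951, payoff=0.0000, prob=0.001178
DDUUDD: Ā=159.0203, payoff=0.0000, prob=0.000161
UDUUDD: Ā=257.1809, payoff=0.0000, prob=0.001178
DUUUDD: Ā=241.5976, payoff=0.0000, prob=0.001178
UUUUDD: Ā=390.7319, payoff=0.0000, prob=0.008636
DDDDUD: Ā=107.4841, payoff=0.0000, prob=0.000022
UDDDUD: Ā=173.8324, payoff=0.0000, prob=0.000161
DUDDUD: Ā=158.2490, payoff=0.0000, prob=0.000161
UUDDUD: Ā=255.9336, payoff=0.0000, prob=0.001178
DDUDUD: Ā=145.6265, payoff=0.0000, prob=0.000161
UDUDUD: Ā=235.5195, payoff=0.0000, prob=0.001178
DUUDUD: Ā=219.9361, payoff=3.4779, prob=0.001178
UUUDUD: Ā=355.6992, payoff=5.6248, prob=0.008636
DDDUUD: Ā=135.4023, payoff=2.7392, prob=0.000161
UDDUUD: Ā=218.9840, payoff=4.4301, prob=0.001178
DUDUUD: Ā=203.4007, payoff=20.0134, prob=0.001178
UUDUUD: Ā=328.9566, payoff=32.3674, prob=0.008636
DDUUUD: Ā=190.7782, payoff=32.6359, prob=0.001178
UDUUUD: Ā=308.5425, payoff=52.7816, prob=0.008636
DUUUUD: Ā=292.9591, payoff=68.3649, prob=0.008636
UUUUUD: Ā=473.7981, payoff=110.5654, prob=0.063328
DDDDDU: Ā=100.7760, payoff=0.0000, prob=0.000022
UDDDDU: Ā=162.9835, payoff=0.0000, prob=0.000161
DUDDDU: Ā=147.4001, payoff=0.0000, prob=0.000161
UUDDDU: Ā=238.3878, payoff=0.0000, prob=0.001178
DDUDDU: Ā=134.7776, payoff=3.3639, prob=0.000161
UDUDDU: Ā=217.9737, payoff=5.4404, prob=0.001178
DUUDDU: Ā=202.3903, payoff=21.0237, prob=0.001178
UUUDDU: Ā=327.3227, payoff=34.0014, prob=0.008636
DDDUDU: Ā=124.5534, payoff=13.5881, prob=0.000161
UDDUDU: Ā=201.4382, payoff=21.9759, prob=0.001178
DUDUDU: Ā=185.8549, payoff=37.5592, prob=0.001178
UUDUDU: Ā=300.5801, payoff=60.7439, prob=0.008636
DDUUDU: Ā=173.2324, payoff=50.1817, prob=0.001178
UDUUDU: Ā=280.1659, payoff=81.1581, prob=0.008636
DUUUDU: Ā=264.5826, payoff=96.7414, prob=0.008636
UUUUDU: Ā=427.9052, payoff=156.4583, prob=0.063328
DDDDUU: Ā=116.2718, payoff=21.8698, prob=0.000161
UDDDUU: Ā=188.0445, payoff=35.3696, prob=0.001178
DUDDUU: Ā=172.4611, payoff=50.9530, prob=0.001178
UUDDUU: Ā=278.9186, payoff=82.4054, prob=0.008636
DDUDUU: Ā=159.8386, payoff=63.5755, prob=0.001178
UDUDUU: Ā=258.5045, payoff=102.8196, prob=0.008636
DUUDUU: Ā=242.9211, payoff=118.4029, prob=0.008636
UUUDUU: Ā=392.8724, payoff=191.4911, prob=0.063328
DDDUUU: Ā=149.6144, payoff=73.7997, prob=0.001178
UDDUUU: Ā=241.9690, payoff=119.3550, prob=0.008636
DUDUUU: Ā=226.3857, payoff=134.9384, prob=0.008636
UUDUUU: Ā=366.1299, payoff=218.2337, prob=0.063328
DDUUUU: Ā=213.7632, payoff=147.5609, prob=0.008636
UDUUUU: Ā=345.7157, payoff=238.6478, prob=0.063328
DUUUUU: Ā=330.1324, payoff=254.2312, prob=0.063328
UUUUUU: Ā=533.9178, payoff=411.1640, prob=0.464404
Price = Σ prob·payoff / R^6 = 275.338952 / 3.814697 = 72.1785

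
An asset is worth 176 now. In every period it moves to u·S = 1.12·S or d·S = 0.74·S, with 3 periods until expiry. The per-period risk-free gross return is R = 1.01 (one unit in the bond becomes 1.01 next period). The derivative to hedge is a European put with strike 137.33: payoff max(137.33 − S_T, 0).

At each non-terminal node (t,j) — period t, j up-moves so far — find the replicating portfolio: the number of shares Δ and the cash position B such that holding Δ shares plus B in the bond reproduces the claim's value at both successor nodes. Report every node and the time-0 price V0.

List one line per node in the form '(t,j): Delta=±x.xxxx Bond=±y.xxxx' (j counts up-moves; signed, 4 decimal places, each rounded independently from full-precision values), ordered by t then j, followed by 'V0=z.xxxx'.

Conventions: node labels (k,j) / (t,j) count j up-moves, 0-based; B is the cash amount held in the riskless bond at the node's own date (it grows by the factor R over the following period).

Since d<R<u, set p* = (R−d)/(u−d) = 0.7105; price each node as the discounted p*-expectation of its children.
At maturity the claim pays: V(3,0)=66.0106, V(3,1)=29.3871, V(3,2)=0.0000, V(3,3)=0.0000
  t=2,j=0: stock 96.3776 → up 107.9429 (V=29.3871), down 71.3194 (V=66.0106). Price 39.5927; hedge Δ=-1.0000, bond B=135.9703.
  t=2,j=1: stock 145.8688 → up 163.3731 (V=0.0000), down 107.9429 (V=29.3871). Price 8.4226; hedge Δ=-0.5302, bond B=85.7570.
  t=2,j=2: stock 220.7744 → up 247.2673 (V=0.0000), down 163.3731 (V=0.0000). Price 0.0000; hedge Δ=0.0000, bond B=0.0000.
  t=1,j=0: stock 130.2400 → up 145.8688 (V=8.4226), down 96.3776 (V=39.5927). Price 17.2728; hedge Δ=-0.6298, bond B=99.2994.
  t=1,j=1: stock 197.1200 → up 220.7744 (V=0.0000), down 145.8688 (V=8.4226). Price 2.4140; hedge Δ=-0.1124, bond B=24.5786.
  t=0,j=0: stock 176.0000 → up 197.1200 (V=2.4140), down 130.2400 (V=17.2728). Price 6.6487; hedge Δ=-0.2222, bond B=45.7508.
Verification: the root portfolio costs Δ(0,0)·S0 + B(0,0) = 6.6487, matching V0.

(0,0): Delta=-0.2222 Bond=45.7508
(1,0): Delta=-0.6298 Bond=99.2994
(1,1): Delta=-0.1124 Bond=24.5786
(2,0): Delta=-1.0000 Bond=135.9703
(2,1): Delta=-0.5302 Bond=85.7570
(2,2): Delta=0.0000 Bond=0.0000
V0=6.6487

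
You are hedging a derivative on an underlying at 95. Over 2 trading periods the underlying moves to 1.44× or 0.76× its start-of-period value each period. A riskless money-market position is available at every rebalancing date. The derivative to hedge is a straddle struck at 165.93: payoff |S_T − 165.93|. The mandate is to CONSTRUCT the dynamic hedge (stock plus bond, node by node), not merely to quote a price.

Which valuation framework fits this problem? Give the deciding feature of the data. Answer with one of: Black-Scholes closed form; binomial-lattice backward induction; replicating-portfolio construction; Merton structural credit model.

framework: replicating-portfolio construction

Key observation: the mandate to exhibit the hedge at every date and state singles out the replicating-portfolio construction on the 2-period tree with factors 1.44 and 0.76 from 95.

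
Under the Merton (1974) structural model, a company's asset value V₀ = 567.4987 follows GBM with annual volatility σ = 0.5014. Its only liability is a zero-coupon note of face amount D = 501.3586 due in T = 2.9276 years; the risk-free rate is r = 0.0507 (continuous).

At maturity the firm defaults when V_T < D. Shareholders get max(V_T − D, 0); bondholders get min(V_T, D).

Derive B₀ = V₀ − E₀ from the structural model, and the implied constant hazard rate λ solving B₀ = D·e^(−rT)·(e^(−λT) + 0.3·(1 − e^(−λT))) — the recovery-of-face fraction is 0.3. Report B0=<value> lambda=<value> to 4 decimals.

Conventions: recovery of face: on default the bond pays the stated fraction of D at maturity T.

Work the structural quantities from V₀ = 567.4987 against face 501.3586:
d₁ = [ln(V₀/D) + (r + σ²/2)T] / (σ√T)
   = [ln(567.4987/501.3586) + (0.0507 + 0.5·0.5014²)·2.9276] / (0.5014·√2.9276)
   = [0.123917 + 0.516432] / 0.857907 = 0.746408
d₂ = d₁ − σ√T = 0.746408 − 0.857907 = -0.111499
N(d₁) = 0.772289,  N(d₂) = 0.455610,  e^(−rT) = 0.862061
E₀ = V₀·N(d₁) − D·e^(−rT)·N(d₂)
   = 567.4987·0.772289 − 501.3586·0.862061·0.455610 = 241.357744
B₀ = V₀ − E₀ = 567.4987 − 241.357744 = 326.140956
e^(−λT) = (B₀·e^(rT)/D − 0.3)/(1 − 0.3) = (326.1410·1.160011/501.3586 − 0.3)/0.7 = 0.64943394
λ = −ln(0.64943394)/2.9276 = 0.147443

B0=326.1410 lambda=0.1474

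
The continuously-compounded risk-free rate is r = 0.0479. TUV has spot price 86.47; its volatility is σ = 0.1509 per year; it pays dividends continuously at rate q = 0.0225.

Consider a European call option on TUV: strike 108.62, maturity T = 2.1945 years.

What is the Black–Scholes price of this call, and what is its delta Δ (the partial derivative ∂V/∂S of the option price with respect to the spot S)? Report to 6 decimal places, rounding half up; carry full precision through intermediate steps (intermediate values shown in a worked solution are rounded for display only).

price = 2.527704
Δ = 0.242639

σ√T = 0.1509·√2.1945 = 0.223541
d₁ = (ln(S/K) + (r−q+σ²/2)T) / (σ√T) = (ln(86.47/108.62) + (0.0479−0.0225+0.1509²/2)·2.1945) / 0.223541 = (-0.228058 + 0.080726) / 0.223541 = -0.659085
d₂ = d₁ − σ√T = -0.659085 − 0.223541 = -0.882626
e^{−rT} = 0.900220
e^{−qT} = 0.951823
N(d₁) = 0.254921,  N(d₂) = 0.188719
Call price V = S·e^{−qT}·N(d₁) − K·e^{−rT}·N(d₂) = 20.981020 − 18.453316 = 2.527704
Δ = e^{−qT}·N(d₁) = 0.242639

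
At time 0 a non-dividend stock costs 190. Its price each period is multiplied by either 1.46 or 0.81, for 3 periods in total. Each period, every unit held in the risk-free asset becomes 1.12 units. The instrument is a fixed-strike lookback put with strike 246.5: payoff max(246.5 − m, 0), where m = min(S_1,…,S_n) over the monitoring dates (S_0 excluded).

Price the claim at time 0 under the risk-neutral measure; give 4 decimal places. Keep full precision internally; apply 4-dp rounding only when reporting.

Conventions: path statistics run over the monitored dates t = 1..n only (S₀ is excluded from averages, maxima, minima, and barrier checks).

price = 50.4212

With p* = (R−d)/(u−d) = 0.4769, sum probability × payoff across the paths and divide by R^3.
Enumerate all 2^3 = 8 price paths (U = up ×1.46, D = down ×0.81); each path with k up-moves has probability p*^k·(1−p*)^(3−k).
DDD: m=100.9738, payoff=145.5262, prob=0.143119
UDD: m=182.0021, payoff=64.4979, prob=0.130491
DUD: m=153.9000, payoff=92.6000, prob=0.130491
UUD: m=277.4000, payoff=0.0000, prob=0.118977
DDU: m=124.6590, payoff=121.8410, prob=0.130491
UDU: m=224.6940, payoff=21.8060, prob=0.118977
DUU: m=153.9000, payoff=92.6000, prob=0.118977
UUU: m=277.4000, payoff=0.0000, prob=0.108479
Price = Σ prob·payoff / R^3 = 70.838113 / 1.404928 = 50.4212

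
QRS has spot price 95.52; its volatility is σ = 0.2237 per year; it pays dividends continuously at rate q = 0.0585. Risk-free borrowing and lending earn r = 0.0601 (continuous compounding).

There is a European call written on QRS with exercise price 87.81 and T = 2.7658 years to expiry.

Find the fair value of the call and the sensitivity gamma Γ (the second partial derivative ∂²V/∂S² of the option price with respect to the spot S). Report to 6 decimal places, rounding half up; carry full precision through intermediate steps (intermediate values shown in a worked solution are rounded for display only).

price = 15.245618
Γ = 0.008728

σ√T = 0.2237·√2.7658 = 0.372029
d₁ = (ln(S/K) + (r−q+σ²/2)T) / (σ√T) = (ln(95.52/87.81) + (0.0601−0.0585+0.2237²/2)·2.7658) / 0.372029 = (0.084160 + 0.073628) / 0.372029 = 0.424129
d₂ = d₁ − σ√T = 0.424129 − 0.372029 = 0.052101
e^{−rT} = 0.846856
e^{−qT} = 0.850612
N(d₁) = 0.664264,  N(d₂) = 0.520776
Call price V = S·e^{−qT}·N(d₁) − K·e^{−rT}·N(d₂) = 53.971764 − 38.726145 = 15.245618
φ(d₁) = (1/√(2π))·e^{−d₁²/2} = 0.364627
Γ = e^{−qT}·φ(d₁) / (S·σ·√T) = 0.008728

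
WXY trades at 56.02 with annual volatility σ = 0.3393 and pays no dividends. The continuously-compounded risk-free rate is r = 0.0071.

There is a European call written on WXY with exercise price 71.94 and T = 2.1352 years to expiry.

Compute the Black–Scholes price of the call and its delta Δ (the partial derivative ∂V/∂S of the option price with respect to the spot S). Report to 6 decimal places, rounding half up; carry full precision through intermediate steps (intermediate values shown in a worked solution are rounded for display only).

σ√T = 0.3393·√2.1352 = 0.495796
d₁ = (ln(S/K) + (r+σ²/2)T) / (σ√T) = (ln(56.02/71.94) + (0.0071+0.3393²/2)·2.1352) / 0.495796 = (-0.250124 + 0.138067) / 0.495796 = -0.226014
d₂ = d₁ − σ√T = -0.226014 − 0.495796 = -0.721810
e^{−rT} = 0.984954
N(d₁) = 0.410595,  N(d₂) = 0.235206
Call price V = S·N(d₁) − K·e^{−rT}·N(d₂) = 23.001548 − 16.666111 = 6.335437
Δ = N(d₁) = 0.410595

price = 6.335437
Δ = 0.410595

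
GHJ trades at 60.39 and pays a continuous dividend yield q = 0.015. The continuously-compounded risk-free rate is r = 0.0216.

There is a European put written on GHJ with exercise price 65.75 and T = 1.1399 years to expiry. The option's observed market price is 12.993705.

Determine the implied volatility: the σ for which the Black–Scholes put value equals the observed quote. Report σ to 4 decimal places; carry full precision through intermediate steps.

At σ = 0.3996 the Black–Scholes value reproduces the quote:
σ√T = 0.3996·√1.1399 = 0.426637
d₁ = (ln(S/K) + (r−q+σ²/2)T) / (σ√T) = (ln(60.39/65.75) + (0.0216−0.015+0.3996²/2)·1.1399) / 0.426637 = (-0.085036 + 0.098533) / 0.426637 = 0.031636
d₂ = d₁ − σ√T = 0.031636 − 0.426637 = -0.395002
e^{−rT} = 0.975679
e^{−qT} = 0.983047
N(−d₁) = 0.487381,  N(−d₂) = 0.653579
V = K·e^{−rT}·N(−d₂) − S·e^{−qT}·N(−d₁) = 41.927683 − 28.933978 = 12.993705 (the observed quote) — the price is monotone increasing in volatility, hence this σ is the only solution

sigma = 0.3996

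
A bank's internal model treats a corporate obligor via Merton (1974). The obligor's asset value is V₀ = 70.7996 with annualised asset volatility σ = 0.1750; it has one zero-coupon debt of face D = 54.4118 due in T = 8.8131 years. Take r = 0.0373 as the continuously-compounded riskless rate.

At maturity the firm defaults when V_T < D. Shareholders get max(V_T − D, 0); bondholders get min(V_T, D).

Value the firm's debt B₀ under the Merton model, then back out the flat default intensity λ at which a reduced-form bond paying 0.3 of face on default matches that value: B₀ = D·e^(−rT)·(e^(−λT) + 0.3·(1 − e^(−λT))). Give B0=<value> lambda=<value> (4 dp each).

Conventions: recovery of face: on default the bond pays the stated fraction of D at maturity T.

With assets at 70.7996 and a single debt payment of 54.4118 at 8.8131 years:
d₁ = [ln(V₀/D) + (r + σ²/2)T] / (σ√T)
   = [ln(70.7996/54.4118) + (0.0373 + 0.5·0.1750²)·8.8131] / (0.1750·√8.8131)
   = [0.263272 + 0.463679] / 0.519520 = 1.399275
d₂ = d₁ − σ√T = 1.399275 − 0.519520 = 0.879755
N(d₁) = 0.919135,  N(d₂) = 0.810504,  e^(−rT) = 0.719838
E₀ = V₀·N(d₁) − D·e^(−rT)·N(d₂)
   = 70.7996·0.919135 − 54.4118·0.719838·0.810504 = 33.328797
B₀ = V₀ − E₀ = 70.7996 − 33.328797 = 37.470803
e^(−λT) = (B₀·e^(rT)/D − 0.3)/(1 − 0.3) = (37.4708·1.389201/54.4118 − 0.3)/0.7 = 0.93810864
λ = −ln(0.93810864)/8.8131 = 0.007249

B0=37.4708 lambda=0.0072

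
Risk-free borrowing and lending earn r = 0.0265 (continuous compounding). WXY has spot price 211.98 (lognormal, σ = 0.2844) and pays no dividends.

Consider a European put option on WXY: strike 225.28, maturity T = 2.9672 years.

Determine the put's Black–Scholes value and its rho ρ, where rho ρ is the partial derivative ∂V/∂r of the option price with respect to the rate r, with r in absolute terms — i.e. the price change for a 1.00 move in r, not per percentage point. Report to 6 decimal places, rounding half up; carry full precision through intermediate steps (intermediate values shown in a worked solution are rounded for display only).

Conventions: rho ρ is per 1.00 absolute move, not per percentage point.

price = 38.815871
ρ = -360.016367

σ√T = 0.2844·√2.9672 = 0.489895
d₁ = (ln(S/K) + (r+σ²/2)T) / (σ√T) = (ln(211.98/225.28) + (0.0265+0.2844²/2)·2.9672) / 0.489895 = (-0.060852 + 0.198629) / 0.489895 = 0.281238
d₂ = d₁ − σ√T = 0.281238 − 0.489895 = -0.208657
e^{−rT} = 0.924381
N(−d₁) = 0.389264,  N(−d₂) = 0.582642
Put price V = K·e^{−rT}·N(−d₂) − S·N(−d₁) = 121.332019 − 82.516148 = 38.815871
ρ = −K·T·e^{−rT}·N(−d₂) = -360.016367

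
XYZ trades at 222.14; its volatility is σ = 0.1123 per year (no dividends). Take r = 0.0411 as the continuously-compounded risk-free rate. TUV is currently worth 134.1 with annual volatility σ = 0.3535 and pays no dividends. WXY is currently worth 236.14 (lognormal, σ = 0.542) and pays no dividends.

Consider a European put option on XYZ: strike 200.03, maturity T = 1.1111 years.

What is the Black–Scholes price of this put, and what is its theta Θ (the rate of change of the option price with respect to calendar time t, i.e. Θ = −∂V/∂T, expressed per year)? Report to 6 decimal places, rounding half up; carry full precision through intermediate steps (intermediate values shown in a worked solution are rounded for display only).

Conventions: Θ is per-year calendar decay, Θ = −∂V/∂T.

price = 1.178110
Θ = -1.062517

σ√T = 0.1123·√1.1111 = 0.118374
d₁ = (ln(S/K) + (r+σ²/2)T) / (σ√T) = (ln(222.14/200.03) + (0.0411+0.1123²/2)·1.1111) / 0.118374 = (0.104840 + 0.052672) / 0.118374 = 1.330637
d₂ = d₁ − σ√T = 1.330637 − 0.118374 = 1.212263
e^{−rT} = 0.955361
N(−d₁) = 0.091654,  N(−d₂) = 0.112706
Put price V = K·e^{−rT}·N(−d₂) − S·N(−d₁) = 21.538169 − 20.360060 = 1.178110
φ(d₁) = (1/√(2π))·e^{−d₁²/2} = 0.164600
Θ = −S·φ(d₁)·σ/(2√T) + r·K·e^{−rT}·N(−d₂) = −1.947736 + 0.885219 = -1.062517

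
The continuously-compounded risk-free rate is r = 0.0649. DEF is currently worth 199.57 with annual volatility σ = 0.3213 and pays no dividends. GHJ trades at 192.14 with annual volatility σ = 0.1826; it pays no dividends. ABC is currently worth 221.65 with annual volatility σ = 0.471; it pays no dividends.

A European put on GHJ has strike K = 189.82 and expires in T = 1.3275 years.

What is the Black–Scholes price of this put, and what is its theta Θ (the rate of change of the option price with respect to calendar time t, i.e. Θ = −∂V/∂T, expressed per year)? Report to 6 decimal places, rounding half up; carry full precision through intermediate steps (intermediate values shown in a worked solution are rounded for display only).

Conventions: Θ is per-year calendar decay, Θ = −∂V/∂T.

price = 7.986245
Θ = -1.102475

σ√T = 0.1826·√1.3275 = 0.210387
d₁ = (ln(S/K) + (r+σ²/2)T) / (σ√T) = (ln(192.14/189.82) + (0.0649+0.1826²/2)·1.3275) / 0.210387 = (0.012148 + 0.108286) / 0.210387 = 0.572442
d₂ = d₁ − σ√T = 0.572442 − 0.210387 = 0.362055
e^{−rT} = 0.917452
N(−d₁) = 0.283511,  N(−d₂) = 0.358655
Put price V = K·e^{−rT}·N(−d₂) − S·N(−d₁) = 62.460132 − 54.473886 = 7.986245
φ(d₁) = (1/√(2π))·e^{−d₁²/2} = 0.338652
Θ = −S·φ(d₁)·σ/(2√T) + r·K·e^{−rT}·N(−d₂) = −5.156138 + 4.053663 = -1.102475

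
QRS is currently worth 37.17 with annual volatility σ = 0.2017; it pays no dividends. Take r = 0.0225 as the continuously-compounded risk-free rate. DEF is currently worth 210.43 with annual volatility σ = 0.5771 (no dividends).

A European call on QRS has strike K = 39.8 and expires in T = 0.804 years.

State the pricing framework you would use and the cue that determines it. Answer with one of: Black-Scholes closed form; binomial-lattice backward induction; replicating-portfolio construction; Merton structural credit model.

framework: Black-Scholes closed form

Key observation: a European claim on QRS (strike 39.8) — a lognormal (GBM) underlying with constant rate and volatility — has an exact closed-form value; no lattice or capital structure is involved.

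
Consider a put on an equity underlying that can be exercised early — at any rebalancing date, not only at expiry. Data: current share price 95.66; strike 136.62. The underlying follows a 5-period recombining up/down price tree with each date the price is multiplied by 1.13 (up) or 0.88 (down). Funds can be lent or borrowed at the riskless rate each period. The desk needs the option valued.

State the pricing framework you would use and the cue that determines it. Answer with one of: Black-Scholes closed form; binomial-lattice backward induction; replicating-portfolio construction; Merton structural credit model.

framework: binomial-lattice backward induction

Key observation: the exercise right at every one of the 5 steps is what matters: each node needs max(136.62 − S, continuation), which only the stepwise tree valuation starting from spot 95.66 delivers.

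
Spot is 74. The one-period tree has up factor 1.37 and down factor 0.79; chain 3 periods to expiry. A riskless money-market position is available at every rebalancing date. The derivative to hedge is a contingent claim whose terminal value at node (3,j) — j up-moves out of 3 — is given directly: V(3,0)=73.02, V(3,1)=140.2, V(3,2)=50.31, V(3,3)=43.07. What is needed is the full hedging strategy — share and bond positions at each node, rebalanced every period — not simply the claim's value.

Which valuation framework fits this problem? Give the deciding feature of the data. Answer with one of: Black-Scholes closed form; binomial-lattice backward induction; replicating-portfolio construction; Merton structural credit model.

Key observation: the mandate to exhibit the hedge at every date and state singles out the replicating-portfolio construction on the 3-period tree with factors 1.37 and 0.79 from 74.

framework: replicating-portfolio construction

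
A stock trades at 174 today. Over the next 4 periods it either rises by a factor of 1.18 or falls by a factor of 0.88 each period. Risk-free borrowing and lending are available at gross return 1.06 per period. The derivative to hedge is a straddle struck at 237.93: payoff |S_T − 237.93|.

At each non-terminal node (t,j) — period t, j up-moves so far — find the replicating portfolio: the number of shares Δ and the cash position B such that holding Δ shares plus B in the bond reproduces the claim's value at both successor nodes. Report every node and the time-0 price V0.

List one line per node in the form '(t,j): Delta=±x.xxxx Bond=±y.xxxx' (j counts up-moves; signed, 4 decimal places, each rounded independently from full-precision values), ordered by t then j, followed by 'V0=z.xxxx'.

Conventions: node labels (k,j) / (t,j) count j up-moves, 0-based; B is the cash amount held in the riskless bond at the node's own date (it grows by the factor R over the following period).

(0,0): Delta=-0.2143 Bond=79.6426
(1,0): Delta=-0.8096 Bond=175.5635
(1,1): Delta=0.0816 Bond=23.6596
(2,0): Delta=-1.0000 Bond=211.7569
(2,1): Delta=-0.7149 Bond=168.9910
(2,2): Delta=0.4776 Bond=-70.8620
(3,0): Delta=-1.0000 Bond=224.4623
(3,1): Delta=-1.0000 Bond=224.4623
(3,2): Delta=-0.5731 Bond=148.9092
(3,3): Delta=1.0000 Bond=-224.4623
V0=42.3482

Under the risk-neutral measure, an up-move has probability p* = (R−d)/(u−d) = 0.6000 and values discount at R = 1.06.
Expiry values: V(4,0)=133.5830, V(4,1)=98.0102, V(4,2)=50.3102, V(4,3)=13.6511, V(4,4)=99.4173
  t=3,j=0: stock 118.5761 → up 139.9198 (V=98.0102), down 104.3470 (V=133.5830). Price 105.8861; hedge Δ=-1.0000, bond B=224.4623.
  t=3,j=1: stock 158.9998 → up 187.6198 (V=50.3102), down 139.9198 (V=98.0102). Price 65.4625; hedge Δ=-1.0000, bond B=224.4623.
  t=3,j=2: stock 213.2043 → up 251.5811 (V=13.6511), down 187.6198 (V=50.3102). Price 26.7120; hedge Δ=-0.5731, bond B=148.9092.
  t=3,j=3: stock 285.8876 → up 337.3473 (V=99.4173), down 251.5811 (V=13.6511). Price 61.4253; hedge Δ=1.0000, bond B=-224.4623.
  t=2,j=0: stock 134.7456 → up 158.9998 (V=65.4625), down 118.5761 (V=105.8861). Price 77.0113; hedge Δ=-1.0000, bond B=211.7569.
  t=2,j=1: stock 180.6816 → up 213.2043 (V=26.7120), down 158.9998 (V=65.4625). Price 39.8228; hedge Δ=-0.7149, bond B=168.9910.
  t=2,j=2: stock 242.2776 → up 285.8876 (V=61.4253), down 213.2043 (V=26.7120). Price 44.8490; hedge Δ=0.4776, bond B=-70.8620.
  t=1,j=0: stock 153.1200 → up 180.6816 (V=39.8228), down 134.7456 (V=77.0113). Price 51.6021; hedge Δ=-0.8096, bond B=175.5635.
  t=1,j=1: stock 205.3200 → up 242.2776 (V=44.8490), down 180.6816 (V=39.8228). Price 40.4137; hedge Δ=0.0816, bond B=23.6596.
  t=0,j=0: stock 174.0000 → up 205.3200 (V=40.4137), down 153.1200 (V=51.6021). Price 42.3482; hedge Δ=-0.2143, bond B=79.6426.
Verification: the root portfolio costs Δ(0,0)·S0 + B(0,0) = 42.3482, matching V0.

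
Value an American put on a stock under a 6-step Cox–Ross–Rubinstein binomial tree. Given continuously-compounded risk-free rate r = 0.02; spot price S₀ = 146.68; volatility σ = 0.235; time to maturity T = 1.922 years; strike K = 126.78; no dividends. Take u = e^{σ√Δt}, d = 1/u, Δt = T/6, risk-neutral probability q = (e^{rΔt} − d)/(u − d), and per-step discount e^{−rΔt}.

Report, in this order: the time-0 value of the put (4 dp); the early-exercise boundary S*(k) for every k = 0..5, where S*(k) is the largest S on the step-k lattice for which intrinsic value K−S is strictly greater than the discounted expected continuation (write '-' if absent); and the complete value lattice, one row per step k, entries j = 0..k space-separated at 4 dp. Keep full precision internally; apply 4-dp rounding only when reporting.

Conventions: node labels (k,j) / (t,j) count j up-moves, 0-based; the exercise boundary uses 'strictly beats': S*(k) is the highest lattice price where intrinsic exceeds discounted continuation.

price = 8.5201
boundary = - - - - 86.1623 98.4194
tree:
8.5201
13.2831 3.6917
20.0961 6.3912 0.9403
29.2726 10.8420 1.8588 0.0000
40.6177 17.8896 3.6746 0.0000 0.0000
51.3484 28.3606 7.2641 0.0000 0.0000 0.0000
60.7426 40.6177 14.3599 0.0000 0.0000 0.0000 0.0000

params: Δt=0.32033 u=1.14226 d=0.87546 q=0.49089 e^(-rΔt)=0.99361
t_6 payoffs: 60.7426 40.6177 14.3599 0.0000 0.0000 0.0000 0.0000
t_5: node(5,0) S=75.4316 payoff=51.3484 vs cont=50.5387 → 51.3484 [stop]  node(5,1) S=98.4194 payoff=28.3606 vs cont=27.5510 → 28.3606 [stop]  node(5,2) S=128.4125 payoff=0.0000 vs cont=7.2641 → 7.2641 [wait]  node(5,3) S=167.5461 payoff=0.0000 vs cont=0.0000 → 0.0000 [wait]  node(5,4) S=218.6056 payoff=0.0000 vs cont=0.0000 → 0.0000 [wait]  node(5,5) S=285.2254 payoff=0.0000 vs cont=0.0000 → 0.0000 [wait]  ⇒ S*(5)=98.4194
t_4: node(4,0) S=86.1623 payoff=40.6177 vs cont=39.8081 → 40.6177 [stop]  node(4,1) S=112.4201 payoff=14.3599 vs cont=17.8896 → 17.8896 [wait]  node(4,2) S=146.6800 payoff=0.0000 vs cont=3.6746 → 3.6746 [wait]  node(4,3) S=191.3806 payoff=0.0000 vs cont=0.0000 → 0.0000 [wait]  node(4,4) S=249.7036 payoff=0.0000 vs cont=0.0000 → 0.0000 [wait]  ⇒ S*(4)=86.1623
t_3: node(3,0) S=98.4194 payoff=28.3606 vs cont=29.2726 → 29.2726 [wait]  node(3,1) S=128.4125 payoff=0.0000 vs cont=10.8420 → 10.8420 [wait]  node(3,2) S=167.5461 payoff=0.0000 vs cont=1.8588 → 1.8588 [wait]  node(3,3) S=218.6056 payoff=0.0000 vs cont=0.0000 → 0.0000 [wait]  ⇒ S*(3)=-
t_2: node(2,0) S=112.4201 payoff=14.3599 vs cont=20.0961 → 20.0961 [wait]  node(2,1) S=146.6800 payoff=0.0000 vs cont=6.3912 → 6.3912 [wait]  node(2,2) S=191.3806 payoff=0.0000 vs cont=0.9403 → 0.9403 [wait]  ⇒ S*(2)=-
t_1: node(1,0) S=128.4125 payoff=0.0000 vs cont=13.2831 → 13.2831 [wait]  node(1,1) S=167.5461 payoff=0.0000 vs cont=3.6917 → 3.6917 [wait]  ⇒ S*(1)=-
t_0: node(0,0) S=146.6800 payoff=0.0000 vs cont=8.5201 → 8.5201 [wait]  ⇒ S*(0)=-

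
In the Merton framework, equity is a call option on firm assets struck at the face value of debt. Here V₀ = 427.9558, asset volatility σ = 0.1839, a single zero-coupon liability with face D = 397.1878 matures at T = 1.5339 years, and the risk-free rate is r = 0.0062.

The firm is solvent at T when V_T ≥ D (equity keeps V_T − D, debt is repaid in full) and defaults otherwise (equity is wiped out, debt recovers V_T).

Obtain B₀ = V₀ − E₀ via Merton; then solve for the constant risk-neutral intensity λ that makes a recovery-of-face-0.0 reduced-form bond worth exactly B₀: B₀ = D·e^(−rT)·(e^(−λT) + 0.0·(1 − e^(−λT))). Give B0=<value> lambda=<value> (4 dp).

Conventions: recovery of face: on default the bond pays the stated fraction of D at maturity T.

Work the structural quantities from V₀ = 427.9558 against face 397.1878:
d₁ = [ln(V₀/D) + (r + σ²/2)T] / (σ√T)
   = [ln(427.9558/397.1878) + (0.0062 + 0.5·0.1839²)·1.5339] / (0.1839·√1.5339)
   = [0.074611 + 0.035448] / 0.227761 = 0.483218
d₂ = d₁ − σ√T = 0.483218 − 0.227761 = 0.255457
N(d₁) = 0.685530,  N(d₂) = 0.600815,  e^(−rT) = 0.990535
E₀ = V₀·N(d₁) − D·e^(−rT)·N(d₂)
   = 427.9558·0.685530 − 397.1878·0.990535·0.600815 = 56.998765
B₀ = V₀ − E₀ = 427.9558 − 56.998765 = 370.957035
e^(−λT) = (B₀·e^(rT)/D − 0)/(1 − 0) = (370.9570·1.009556/397.1878 − 0)/1 = 0.94288318
λ = −ln(0.94288318)/1.5339 = 0.038342

B0=370.9570 lambda=0.0383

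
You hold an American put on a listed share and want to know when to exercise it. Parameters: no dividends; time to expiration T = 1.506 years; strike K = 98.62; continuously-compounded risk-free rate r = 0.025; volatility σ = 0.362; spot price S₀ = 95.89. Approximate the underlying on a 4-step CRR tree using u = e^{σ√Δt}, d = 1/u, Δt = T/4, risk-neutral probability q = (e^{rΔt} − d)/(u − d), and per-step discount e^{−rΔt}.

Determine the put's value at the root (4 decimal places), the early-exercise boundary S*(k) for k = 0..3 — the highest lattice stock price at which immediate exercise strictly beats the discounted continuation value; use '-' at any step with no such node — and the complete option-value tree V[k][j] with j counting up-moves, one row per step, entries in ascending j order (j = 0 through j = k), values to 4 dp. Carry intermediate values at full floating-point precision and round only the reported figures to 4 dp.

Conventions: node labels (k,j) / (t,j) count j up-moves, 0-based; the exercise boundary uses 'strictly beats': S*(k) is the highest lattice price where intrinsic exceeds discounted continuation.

params: Δt=0.37650 u=1.24872 d=0.80082 q=0.46581 e^(-rΔt)=0.99063
t_4 payoffs: 59.1826 37.1249 2.7300 0.0000 0.0000
t_3: node(3,0) S=49.2464 payoff=49.3736 vs cont=48.4497 → 49.3736 [stop]  node(3,1) S=76.7904 payoff=21.8296 vs cont=20.9057 → 21.8296 [stop]  node(3,2) S=119.7401 payoff=0.0000 vs cont=1.4447 → 1.4447 [wait]  node(3,3) S=186.7119 payoff=0.0000 vs cont=0.0000 → 0.0000 [wait]  ⇒ S*(3)=76.7904
t_2: node(2,0) S=61.4951 payoff=37.1249 vs cont=36.2009 → 37.1249 [stop]  node(2,1) S=95.8900 payoff=2.7300 vs cont=12.2185 → 12.2185 [wait]  node(2,2) S=149.5222 payoff=0.0000 vs cont=0.7645 → 0.7645 [wait]  ⇒ S*(2)=61.4951
t_1: node(1,0) S=76.7904 payoff=21.8296 vs cont=25.2841 → 25.2841 [wait]  node(1,1) S=119.7401 payoff=0.0000 vs cont=6.8186 → 6.8186 [wait]  ⇒ S*(1)=-
t_0: node(0,0) S=95.8900 payoff=2.7300 vs cont=16.5264 → 16.5264 [wait]  ⇒ S*(0)=-

price = 16.5264
boundary = - - 61.4951 76.7904
tree:
16.5264
25.2841 6.8186
37.1249 12.2185 0.7645
49.3736 21.8296 1.4447 0.0000
59.1826 37.1249 2.7300 0.0000 0.0000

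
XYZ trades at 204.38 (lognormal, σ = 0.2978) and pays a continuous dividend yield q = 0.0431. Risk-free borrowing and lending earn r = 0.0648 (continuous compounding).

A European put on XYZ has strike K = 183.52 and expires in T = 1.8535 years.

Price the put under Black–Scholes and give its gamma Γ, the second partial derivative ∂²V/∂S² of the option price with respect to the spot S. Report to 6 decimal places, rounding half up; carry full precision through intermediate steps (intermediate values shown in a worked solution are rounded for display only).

σ√T = 0.2978·√1.8535 = 0.405435
d₁ = (ln(S/K) + (r−q+σ²/2)T) / (σ√T) = (ln(204.38/183.52) + (0.0648−0.0431+0.2978²/2)·1.8535) / 0.405435 = (0.107657 + 0.122410) / 0.405435 = 0.567457
d₂ = d₁ − σ√T = 0.567457 − 0.405435 = 0.162023
e^{−rT} = 0.886826
e^{−qT} = 0.923222
N(−d₁) = 0.285202,  N(−d₂) = 0.435644
Put price V = K·e^{−rT}·N(−d₂) − S·e^{−qT}·N(−d₁) = 70.901172 − 53.814157 = 17.087015
φ(d₁) = (1/√(2π))·e^{−d₁²/2} = 0.339615
Γ = e^{−qT}·φ(d₁) / (S·σ·√T) = 0.003784

price = 17.087015
Γ = 0.003784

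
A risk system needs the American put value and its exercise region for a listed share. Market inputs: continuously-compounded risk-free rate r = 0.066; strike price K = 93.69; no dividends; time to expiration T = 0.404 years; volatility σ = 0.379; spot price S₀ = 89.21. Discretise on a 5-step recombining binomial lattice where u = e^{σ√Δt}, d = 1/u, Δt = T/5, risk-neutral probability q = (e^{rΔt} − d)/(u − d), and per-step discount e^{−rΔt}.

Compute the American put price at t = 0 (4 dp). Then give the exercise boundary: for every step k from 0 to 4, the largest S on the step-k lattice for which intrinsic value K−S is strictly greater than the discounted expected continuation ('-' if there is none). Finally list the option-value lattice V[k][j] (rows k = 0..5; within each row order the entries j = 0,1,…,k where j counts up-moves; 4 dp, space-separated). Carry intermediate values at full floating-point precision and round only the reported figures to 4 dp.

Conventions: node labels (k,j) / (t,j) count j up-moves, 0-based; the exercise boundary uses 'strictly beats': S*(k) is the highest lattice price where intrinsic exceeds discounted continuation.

Δt=0.08080, u=1.11375, d=0.89787, q=0.49786, disc=e^(-rΔt)=0.99468
k=5 terminal: V=max(K-S,0) → 41.6333 29.1170 13.5912 0.0000 0.0000 0.0000
k=4: j=0 S=57.9781 intr=35.7119 cont=35.2136 V=35.7119[EX]; j=1 S=71.9182 intr=21.7718 cont=21.2735 V=21.7718[EX]; j=2 S=89.2100 intr=4.4800 cont=6.7884 V=6.7884[hold]; j=3 S=110.6594 intr=0.0000 cont=0.0000 V=0.0000[hold]; j=4 S=137.2661 intr=0.0000 cont=0.0000 V=0.0000[hold]  S*(4)=71.9182
k=3: j=0 S=64.5730 intr=29.1170 cont=28.6187 V=29.1170[EX]; j=1 S=80.0988 intr=13.5912 cont=14.2360 V=14.2360[hold]; j=2 S=99.3576 intr=0.0000 cont=3.3906 V=3.3906[hold]; j=3 S=123.2469 intr=0.0000 cont=0.0000 V=0.0000[hold]  S*(3)=64.5730
k=2: j=0 S=71.9182 intr=21.7718 cont=21.5929 V=21.7718[EX]; j=1 S=89.2100 intr=4.4800 cont=8.7895 V=8.7895[hold]; j=2 S=110.6594 intr=0.0000 cont=1.6935 V=1.6935[hold]  S*(2)=71.9182
k=1: j=0 S=80.0988 intr=13.5912 cont=15.2270 V=15.2270[hold]; j=1 S=99.3576 intr=0.0000 cont=5.2287 V=5.2287[hold]  S*(1)=-
k=0: j=0 S=89.2100 intr=4.4800 cont=10.1947 V=10.1947[hold]  S*(0)=-

price = 10.1947
boundary = - - 71.9182 64.5730 71.9182
tree:
10.1947
15.2270 5.2287
21.7718 8.7895 1.6935
29.1170 14.2360 3.3906 0.0000
35.7119 21.7718 6.7884 0.0000 0.0000
41.6333 29.1170 13.5912 0.0000 0.0000 0.0000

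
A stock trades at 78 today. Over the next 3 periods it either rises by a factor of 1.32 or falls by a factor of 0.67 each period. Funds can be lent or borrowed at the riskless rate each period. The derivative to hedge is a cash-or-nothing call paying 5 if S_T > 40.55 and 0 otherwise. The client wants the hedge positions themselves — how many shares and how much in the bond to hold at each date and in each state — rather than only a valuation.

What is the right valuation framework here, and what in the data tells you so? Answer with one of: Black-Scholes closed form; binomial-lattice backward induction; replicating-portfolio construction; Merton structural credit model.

framework: replicating-portfolio construction

Key observation: since the answer must list Δ and B at each node of the 1.32/0.67 lattice on 78, the replicating-portfolio method — solving the two-state system at every node — is the one that applies.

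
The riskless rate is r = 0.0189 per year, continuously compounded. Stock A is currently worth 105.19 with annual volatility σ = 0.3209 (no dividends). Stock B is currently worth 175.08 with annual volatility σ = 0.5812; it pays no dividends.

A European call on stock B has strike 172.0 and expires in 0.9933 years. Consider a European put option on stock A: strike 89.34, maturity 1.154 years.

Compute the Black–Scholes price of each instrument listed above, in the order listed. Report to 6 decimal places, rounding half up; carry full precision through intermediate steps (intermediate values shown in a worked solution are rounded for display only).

[stock B call K=172.0]
σ√T = 0.5812·√0.9933 = 0.579250
d₁ = (ln(S/K) + (r+σ²/2)T) / (σ√T) = (ln(175.08/172.0) + (0.0189+0.5812²/2)·0.9933) / 0.579250 = (0.017749 + 0.186538) / 0.579250 = 0.352675
d₂ = d₁ − σ√T = 0.352675 − 0.579250 = -0.226574
e^{−rT} = 0.981402
N(d₁) = 0.637834,  N(d₂) = 0.410377
price = S·N(d₁) − K·e^{−rT}·N(d₂) = 111.671982 − 69.272143 = 42.399839
[stock A put K=89.34]
σ√T = 0.3209·√1.154 = 0.344725
d₁ = (ln(S/K) + (r+σ²/2)T) / (σ√T) = (ln(105.19/89.34) + (0.0189+0.3209²/2)·1.154) / 0.344725 = (0.163319 + 0.081228) / 0.344725 = 0.709398
d₂ = d₁ − σ√T = 0.709398 − 0.344725 = 0.364673
e^{−rT} = 0.978426
N(−d₁) = 0.239039,  N(−d₂) = 0.357678
price = K·e^{−rT}·N(−d₂) − S·N(−d₁) = 31.265516 − 25.144487 = 6.121028

price(stock B call K=172.0) = 42.399839
price(stock A put K=89.34) = 6.121028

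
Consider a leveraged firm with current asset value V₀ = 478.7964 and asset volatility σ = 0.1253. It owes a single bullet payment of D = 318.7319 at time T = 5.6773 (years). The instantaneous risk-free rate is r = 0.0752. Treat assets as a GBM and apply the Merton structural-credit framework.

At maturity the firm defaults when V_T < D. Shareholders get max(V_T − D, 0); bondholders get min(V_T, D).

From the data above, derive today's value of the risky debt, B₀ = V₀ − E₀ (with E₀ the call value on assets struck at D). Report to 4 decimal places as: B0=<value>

Work the structural quantities from V₀ = 478.7964 against face 318.7319:
d₁ = [ln(V₀/D) + (r + σ²/2)T] / (σ√T)
   = [ln(478.7964/318.7319) + (0.0752 + 0.5·0.1253²)·5.6773] / (0.1253·√5.6773)
   = [0.406925 + 0.471500] / 0.298553 = 2.942272
d₂ = d₁ − σ√T = 2.942272 − 0.298553 = 2.643718
N(d₁) = 0.998371,  N(d₂) = 0.995900,  e^(−rT) = 0.652507
E₀ = V₀·N(d₁) − D·e^(−rT)·N(d₂)
   = 478.7964·0.998371 − 318.7319·0.652507·0.995900 = 270.894224
B₀ = V₀ − E₀ = 478.7964 − 270.894224 = 207.902176

B0=207.9022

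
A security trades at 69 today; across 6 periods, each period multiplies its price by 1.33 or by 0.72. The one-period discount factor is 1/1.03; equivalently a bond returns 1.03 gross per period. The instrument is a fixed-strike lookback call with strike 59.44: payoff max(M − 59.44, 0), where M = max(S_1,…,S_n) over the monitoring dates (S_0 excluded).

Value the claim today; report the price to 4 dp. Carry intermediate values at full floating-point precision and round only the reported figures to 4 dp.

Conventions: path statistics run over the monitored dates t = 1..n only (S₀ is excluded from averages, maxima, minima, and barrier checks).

price = 46.4441

Set p* = 0.5082 (from d < R < u); the path-dependent value is the discounted p*-expectation over all price paths.
Enumerate all 2^6 = 64 price paths (U = up ×1.33, D = down ×0.72); each path with k up-moves has probability p*^k·(1−p*)^(6−k).
DDDDDD: M=49.6800, payoff=0.0000, prob=0.014150
UDDDDD: M=91.7700, payoff=32.3300, prob=0.014621
DUDDDD: M=66.0744, payoff=6.6344, prob=0.014621
UUDDDD: M=122.0541, payoff=62.6141, prob=0.015109
DDUDDD: M=49.6800, payoff=0.0000, prob=0.014621
UDUDDD: M=91.7700, payoff=32.3300, prob=0.015109
DUUDDD: M=87.8790, payoff=28.4390, prob=0.015109
UUUDDD: M=162.3320, payoff=102.8920, prob=0.015612
DDDUDD: M=49.6800, payoff=0.0000, prob=0.014621
UDDUDD: M=91.7700, payoff=32.3300, prob=0.015109
DUDUDD: M=66.0744, payoff=6.6344, prob=0.015109
UUDUDD: M=122.0541, payoff=62.6141, prob=0.015612
DDUUDD: M=63.2728, payoff=3.8328, prob=0.015109
UDUUDD: M=116.8790, payoff=57.4390, prob=0.015612
DUUUDD: M=116.8790, payoff=57.4390, prob=0.015612
UUUUDD: M=215.9015, payoff=156.4615, prob=0.016133
DDDDUD: M=49.6800, payoff=0.0000, prob=0.014621
UDDDUD: M=91.7700, payoff=32.3300, prob=0.015109
DUDDUD: M=66.0744, payoff=6.6344, prob=0.015109
UUDDUD: M=122.0541, payoff=62.6141, prob=0.015612
DDUDUD: M=49.6800, payoff=0.0000, prob=0.015109
UDUDUD: M=91.7700, payoff=32.3300, prob=0.015612
DUUDUD: M=87.8790, payoff=28.4390, prob=0.015612
UUUDUD: M=162.3320, payoff=102.8920, prob=0.016133
DDDUUD: M=49.6800, payoff=0.0000, prob=0.015109
UDDUUD: M=91.7700, payoff=32.3300, prob=0.015612
DUDUUD: M=84.1529, payoff=24.7129, prob=0.015612
UUDUUD: M=155.4491, payoff=96.0091, prob=0.016133
DDUUUD: M=84.1529, payoff=24.7129, prob=0.015612
UDUUUD: M=155.4491, payoff=96.0091, prob=0.016133
DUUUUD: M=155.4491, payoff=96.0091, prob=0.016133
UUUUUD: M=287.1490, payoff=227.7090, prob=0.016671
DDDDDU: M=49.6800, payoff=0.0000, prob=0.014621
UDDDDU: M=91.7700, payoff=32.3300, prob=0.015109
DUDDDU: M=66.0744, payoff=6.6344, prob=0.015109
UUDDDU: M=122.0541, payoff=62.6141, prob=0.015612
DDUDDU: M=49.6800, payoff=0.0000, prob=0.015109
UDUDDU: M=91.7700, payoff=32.3300, prob=0.015612
DUUDDU: M=87.8790, payoff=28.4390, prob=0.015612
UUUDDU: M=162.3320, payoff=102.8920, prob=0.016133
DDDUDU: M=49.6800, payoff=0.0000, prob=0.015109
UDDUDU: M=91.7700, payoff=32.3300, prob=0.015612
DUDUDU: M=66.0744, payoff=6.6344, prob=0.015612
UUDUDU: M=122.0541, payoff=62.6141, prob=0.016133
DDUUDU: M=63.2728, payoff=3.8328, prob=0.015612
UDUUDU: M=116.8790, payoff=57.4390, prob=0.016133
DUUUDU: M=116.8790, payoff=57.4390, prob=0.016133
UUUUDU: M=215.9015, payoff=156.4615, prob=0.016671
DDDDUU: M=49.6800, payoff=0.0000, prob=0.015109
UDDDUU: M=91.7700, payoff=32.3300, prob=0.015612
DUDDUU: M=66.0744, payoff=6.6344, prob=0.015612
UUDDUU: M=122.0541, payoff=62.6141, prob=0.016133
DDUDUU: M=60.5901, payoff=1.1501, prob=0.015612
UDUDUU: M=111.9233, payoff=52.4833, prob=0.016133
DUUDUU: M=111.9233, payoff=52.4833, prob=0.016133
UUUDUU: M=206.7473, payoff=147.3073, prob=0.016671
DDDUUU: M=60.5901, payoff=1.1501, prob=0.015612
UDDUUU: M=111.9233, payoff=52.4833, prob=0.016133
DUDUUU: M=111.9233, payoff=52.4833, prob=0.016133
UUDUUU: M=206.7473, payoff=147.3073, prob=0.016671
DDUUUU: M=111.9233, payoff=52.4833, prob=0.016133
UDUUUU: M=206.7473, payoff=147.3073, prob=0.016671
DUUUUU: M=206.7473, payoff=147.3073, prob=0.016671
UUUUUU: M=381.9082, payoff=322.4682, prob=0.017226
Price = Σ prob·payoff / R^6 = 55.456699 / 1.194052 = 46.4441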